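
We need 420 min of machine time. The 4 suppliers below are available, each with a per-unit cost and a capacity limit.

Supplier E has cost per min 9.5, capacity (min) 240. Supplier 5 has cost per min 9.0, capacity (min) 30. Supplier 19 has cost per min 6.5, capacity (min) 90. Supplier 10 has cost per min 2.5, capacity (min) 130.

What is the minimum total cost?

2795

Use suppliers in increasing cost order.
Supplier 10 (2.5): use full 130 ; 290 min to go.
Supplier 19 (6.5): use full 90 ; 200 min to go.
Supplier 5 at 9.0: take all 30 min ; 170 still needed.
Supplier E at 9.5: take 170 of its 240 ; requirement met.
Cost = 130×2.5 + 90×6.5 + 30×9.0 + 170×9.5 = 2795.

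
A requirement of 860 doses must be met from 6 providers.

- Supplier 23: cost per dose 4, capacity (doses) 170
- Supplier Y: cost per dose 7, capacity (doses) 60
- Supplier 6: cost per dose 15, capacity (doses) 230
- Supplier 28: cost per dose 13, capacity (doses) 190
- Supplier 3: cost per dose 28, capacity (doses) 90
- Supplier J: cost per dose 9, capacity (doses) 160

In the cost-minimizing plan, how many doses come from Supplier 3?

Fill from the cheapest provider first.
Supplier 23 at 4: take all 170 doses ; 690 still needed.
Supplier Y at 7: take all 60 doses ; 630 still needed.
Take 160 from Supplier J at 9 ; need 470 more.
Supplier 28 (13): use full 190 ; 280 doses to go.
Supplier 6 (15): use full 230 ; 50 doses to go.
Supplier 3 at 28: take 50 of its 90 ; requirement met.

50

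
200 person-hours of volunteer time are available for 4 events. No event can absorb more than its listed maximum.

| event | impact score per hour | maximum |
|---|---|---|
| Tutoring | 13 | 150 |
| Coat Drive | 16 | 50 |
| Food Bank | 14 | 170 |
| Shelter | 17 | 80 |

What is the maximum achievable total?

3140

Highest impact score per hour first: Shelter 17 > Coat Drive 16 > Food Bank 14 > Tutoring 13.
Shelter: +80 to 80 (cap) — 120 left.
Coat Drive takes 50 to reach its cap of 50 — 70 left.
Food Bank: +70 (room for 170) → 70. Pool exhausted.
Total = 16×50 + 14×70 + 17×80 = 3140.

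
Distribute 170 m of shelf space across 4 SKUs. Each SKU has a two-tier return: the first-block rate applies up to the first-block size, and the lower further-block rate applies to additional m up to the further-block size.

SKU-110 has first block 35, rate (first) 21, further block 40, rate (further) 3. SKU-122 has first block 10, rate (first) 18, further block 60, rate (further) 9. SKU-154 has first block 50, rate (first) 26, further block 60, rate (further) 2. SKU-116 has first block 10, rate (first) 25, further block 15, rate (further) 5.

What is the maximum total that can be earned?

3030

Rank every tier by rate: SKU-154/first 26 > SKU-116/first 25 > SKU-110/first 21 > SKU-122/first 18 > SKU-122/second 9 > SKU-116/second 5 > SKU-110/second 3 > SKU-154/second 2.
SKU-154/first (26): +50 — 120 left.
SKU-116 first at 25: fill all 10 — 110 left.
SKU-110 first at 21: fill all 35 — 75 left.
Fill SKU-122 first block (10 at 18) — 65 left.
SKU-122/second (9): +60 — 5 left.
5 remain; put them into SKU-116 second at 5.
Total = 26×50 + 25×10 + 21×35 + 18×10 + 9×60 + 5×5 = 3030.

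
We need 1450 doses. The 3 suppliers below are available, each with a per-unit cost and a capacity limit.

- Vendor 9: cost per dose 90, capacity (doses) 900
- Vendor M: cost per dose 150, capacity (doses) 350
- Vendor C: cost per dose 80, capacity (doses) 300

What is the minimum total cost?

142500

Fill from the cheapest supplier first.
Vendor C at 80: take all 300 doses ; 1150 still needed.
Vendor 9 (90): use full 900 ; 250 doses to go.
Take 250 from Vendor M at 150 to finish.
Cost = 300×80 + 900×90 + 250×150 = 142500.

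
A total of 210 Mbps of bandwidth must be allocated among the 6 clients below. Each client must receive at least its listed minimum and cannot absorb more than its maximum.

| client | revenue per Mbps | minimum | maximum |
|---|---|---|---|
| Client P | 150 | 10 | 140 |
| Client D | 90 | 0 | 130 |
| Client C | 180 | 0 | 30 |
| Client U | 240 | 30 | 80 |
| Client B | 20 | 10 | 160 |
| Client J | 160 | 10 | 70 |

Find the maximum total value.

39000

Meeting every minimum uses 10+0+0+30+10+10 = 60 Mbps, leaving 150.
Rank by revenue per Mbps: Client U 240 > Client C 180 > Client J 160 > Client P 150 > Client D 90 > Client B 20.
Client U: +50 to 80 (cap) — 100 left.
Give Client C 30 more to hit its cap of 30 — 70 left.
Give Client J 60 more to hit its cap of 70 — 10 left.
Client P has room for 130 more but only 10 remain, so it gets 20.
Total = 150×20 + 180×30 + 240×80 + 20×10 + 160×70 = 39000.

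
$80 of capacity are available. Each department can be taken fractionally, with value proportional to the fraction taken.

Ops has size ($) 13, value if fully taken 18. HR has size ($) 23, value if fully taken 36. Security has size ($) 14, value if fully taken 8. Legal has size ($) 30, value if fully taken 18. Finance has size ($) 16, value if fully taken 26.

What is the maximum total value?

96.8

Rank by value-to-size ratio: Finance 26/16≈1.62, HR 36/23≈1.57, Ops 18/13≈1.38, Legal 18/30≈0.6, Security 8/14≈0.571.
Take all of Finance (16 $, value 26) — 64 $ left.
HR: take in full, 23 $ for value 36 — 41 left.
Ops: take in full, 13 $ for value 18 — 28 left.
Fill the last 28 $ with part of Legal: 28/30 of it earns 16.8.
Total value = 96.8.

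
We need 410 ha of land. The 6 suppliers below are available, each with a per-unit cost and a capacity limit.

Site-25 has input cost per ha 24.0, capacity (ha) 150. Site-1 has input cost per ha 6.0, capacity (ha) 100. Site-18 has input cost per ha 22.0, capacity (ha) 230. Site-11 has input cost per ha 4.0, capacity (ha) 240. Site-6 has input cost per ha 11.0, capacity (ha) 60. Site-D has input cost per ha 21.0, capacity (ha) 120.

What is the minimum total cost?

Cheapest first:
Site-11 (4.0): use full 240 ; 170 ha to go.
Take 100 from Site-1 at 6.0 ; need 70 more.
Site-6 at 11.0: take all 60 ha ; 10 still needed.
Take 10 from Site-D at 21.0 to finish.
Site-18, Site-25: unused.
Cost = 240×4.0 + 100×6.0 + 60×11.0 + 10×21.0 = 2430.

2430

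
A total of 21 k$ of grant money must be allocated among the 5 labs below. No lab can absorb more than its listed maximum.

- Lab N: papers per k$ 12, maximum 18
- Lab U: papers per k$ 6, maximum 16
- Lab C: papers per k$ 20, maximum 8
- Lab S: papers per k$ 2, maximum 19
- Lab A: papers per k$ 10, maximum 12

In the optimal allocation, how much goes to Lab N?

13

Highest papers per k$ first: Lab C 20 > Lab N 12 > Lab A 10 > Lab U 6 > Lab S 2.
Lab C: +8 to 8 (cap) → 13 left.
Lab N has room for 18 but only 13 remain, so it gets 13.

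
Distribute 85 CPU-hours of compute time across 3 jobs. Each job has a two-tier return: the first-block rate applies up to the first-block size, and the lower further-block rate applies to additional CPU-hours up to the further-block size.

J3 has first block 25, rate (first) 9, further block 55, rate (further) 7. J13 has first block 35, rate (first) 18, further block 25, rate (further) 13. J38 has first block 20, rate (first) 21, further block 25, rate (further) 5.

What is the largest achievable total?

1420

Treat each block as its own option and order by rate: J38/T1 21 > J13/T1 18 > J13/T2 13 > J3/T1 9 > J3/T2 7 > J38/T2 5.
J38/T1 (21): +20 ; 65 left.
J13 T1 at 18: fill all 35 ; 30 left.
J13/T2 (13): +25 ; 5 left.
J3/T1: +5 of 25 at 9; pool empty.
Total = 21×20 + 18×35 + 13×25 + 9×5 = 1420.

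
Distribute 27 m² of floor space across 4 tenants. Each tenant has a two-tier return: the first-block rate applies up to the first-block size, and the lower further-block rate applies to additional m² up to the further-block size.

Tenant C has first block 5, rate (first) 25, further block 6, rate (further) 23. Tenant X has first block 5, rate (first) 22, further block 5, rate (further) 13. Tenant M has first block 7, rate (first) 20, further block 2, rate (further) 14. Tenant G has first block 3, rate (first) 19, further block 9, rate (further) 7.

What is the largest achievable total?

584

Order all 8 blocks by rate: Tenant C/first 25 > Tenant C/second 23 > Tenant X/first 22 > Tenant M/first 20 > Tenant G/first 19 > Tenant M/second 14 > Tenant X/second 13 > Tenant G/second 7.
Fill Tenant C first block (5 at 25) — 22 left.
Fill Tenant C second block (6 at 23) — 16 left.
Tenant X first at 22: fill all 5 — 11 left.
Fill Tenant M first block (7 at 20) — 4 left.
Tenant G first at 19: fill all 3 — 1 left.
Tenant M/second: +1 of 2 at 14; pool empty.
Total = 25×5 + 23×6 + 22×5 + 20×7 + 19×3 + 14×1 = 584.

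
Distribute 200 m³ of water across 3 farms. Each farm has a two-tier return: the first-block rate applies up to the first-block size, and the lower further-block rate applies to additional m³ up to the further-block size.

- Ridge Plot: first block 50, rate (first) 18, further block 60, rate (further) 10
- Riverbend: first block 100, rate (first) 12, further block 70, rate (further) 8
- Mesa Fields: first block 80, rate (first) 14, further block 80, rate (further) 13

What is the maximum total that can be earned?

2930

Treat each block as its own option and order by rate: Ridge Plot/tier1 18 > Mesa Fields/tier1 14 > Mesa Fields/tier2 13 > Riverbend/tier1 12 > Ridge Plot/tier2 10 > Riverbend/tier2 8.
Ridge Plot/tier1 (18): +50 → 150 left.
Mesa Fields/tier1 (14): +80 → 70 left.
Mesa Fields/tier2: +70 of 80 at 13; pool empty.
Total = 18×50 + 14×80 + 13×70 = 2930.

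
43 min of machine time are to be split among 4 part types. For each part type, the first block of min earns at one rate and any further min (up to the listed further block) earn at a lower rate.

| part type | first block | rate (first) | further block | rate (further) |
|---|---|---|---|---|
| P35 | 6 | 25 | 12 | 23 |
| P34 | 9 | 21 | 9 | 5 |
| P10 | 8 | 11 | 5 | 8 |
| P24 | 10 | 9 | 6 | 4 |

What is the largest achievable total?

775

Order all 8 blocks by rate: P35/tier1 25 > P35/tier2 23 > P34/tier1 21 > P10/tier1 11 > P24/tier1 9 > P10/tier2 8 > P34/tier2 5 > P24/tier2 4.
P35/tier1 (25): +6 ; 37 left.
Fill P35 tier2 block (12 at 23) ; 25 left.
P34 tier1 at 21: fill all 9 ; 16 left.
P10 tier1 at 11: fill all 8 ; 8 left.
P24/tier1: +8 of 10 at 9; pool empty.
Total = 25×6 + 23×12 + 21×9 + 11×8 + 9×8 = 775.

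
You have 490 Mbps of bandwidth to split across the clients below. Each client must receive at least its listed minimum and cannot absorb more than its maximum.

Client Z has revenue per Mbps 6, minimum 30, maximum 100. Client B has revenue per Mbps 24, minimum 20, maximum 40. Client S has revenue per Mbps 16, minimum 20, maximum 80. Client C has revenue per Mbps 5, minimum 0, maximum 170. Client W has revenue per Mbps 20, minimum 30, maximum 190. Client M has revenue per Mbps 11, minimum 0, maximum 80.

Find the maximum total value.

Meeting every minimum uses 30+20+20+0+30+0 = 100 Mbps, leaving 390.
Order the clients by revenue per Mbps: Client B 24 > Client W 20 > Client S 16 > Client M 11 > Client Z 6 > Client C 5.
Give Client B 20 more to hit its cap of 40 — 370 left.
Client W takes 160 more to reach its cap of 190 — 210 left.
Client S takes 60 more to reach its cap of 80 — 150 left.
Client M takes 80 more to reach its cap of 80 — 70 left.
Client Z: +70 to 100 (cap) — 0 left.
Total = 6×100 + 24×40 + 16×80 + 20×190 + 11×80 = 7520.

7520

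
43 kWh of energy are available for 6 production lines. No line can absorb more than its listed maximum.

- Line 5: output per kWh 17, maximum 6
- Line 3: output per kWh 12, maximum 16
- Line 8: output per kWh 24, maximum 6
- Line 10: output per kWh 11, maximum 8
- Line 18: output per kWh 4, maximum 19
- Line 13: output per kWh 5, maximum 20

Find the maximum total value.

Order the production lines by output per kWh: Line 8 24 > Line 5 17 > Line 3 12 > Line 10 11 > Line 13 5 > Line 18 4.
Give Line 8 6 to hit its cap of 6 → 37 left.
Line 5: +6 to 6 (cap) → 31 left.
Give Line 3 16 to hit its cap of 16 → 15 left.
Give Line 10 8 to hit its cap of 8 → 7 left.
Line 13: +7 (room for 20) → 7. Pool exhausted.
Total = 17×6 + 12×16 + 24×6 + 11×8 + 5×7 = 561.

561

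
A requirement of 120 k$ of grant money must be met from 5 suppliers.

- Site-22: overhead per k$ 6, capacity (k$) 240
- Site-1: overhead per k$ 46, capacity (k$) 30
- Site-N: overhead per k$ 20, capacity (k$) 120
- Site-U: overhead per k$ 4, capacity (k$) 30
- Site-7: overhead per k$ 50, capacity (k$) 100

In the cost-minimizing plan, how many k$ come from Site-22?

Use suppliers in increasing cost order.
Take 30 from Site-U at 4 — need 90 more.
Take 90 from Site-22 at 6 to finish.
Site-N, Site-1, Site-7: unused.

90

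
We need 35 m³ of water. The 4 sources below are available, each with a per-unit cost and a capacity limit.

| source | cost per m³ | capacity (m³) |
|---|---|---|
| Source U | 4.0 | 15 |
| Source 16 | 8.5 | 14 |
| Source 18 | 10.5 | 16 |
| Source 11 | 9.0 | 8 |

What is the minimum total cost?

Use sources in increasing cost order.
Take 15 from Source U at 4.0 — need 20 more.
Take 14 from Source 16 at 8.5 — need 6 more.
Take 6 from Source 11 at 9.0 to finish.
Source 18: unused.
Cost = 15×4.0 + 14×8.5 + 6×9.0 = 233.

233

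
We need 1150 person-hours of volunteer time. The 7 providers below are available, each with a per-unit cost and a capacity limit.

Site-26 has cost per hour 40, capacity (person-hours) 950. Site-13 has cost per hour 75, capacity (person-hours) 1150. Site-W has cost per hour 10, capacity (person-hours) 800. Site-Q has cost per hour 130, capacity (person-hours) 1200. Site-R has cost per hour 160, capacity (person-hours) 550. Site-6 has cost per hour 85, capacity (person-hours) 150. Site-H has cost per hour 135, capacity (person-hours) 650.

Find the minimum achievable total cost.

22000

Fill from the cheapest provider first.
Site-W at 10: take all 800 person-hours — 350 still needed.
Take 350 from Site-26 at 40 to finish.
Site-13, Site-6, Site-Q, Site-H, Site-R: unused.
Cost = 800×10 + 350×40 = 22000.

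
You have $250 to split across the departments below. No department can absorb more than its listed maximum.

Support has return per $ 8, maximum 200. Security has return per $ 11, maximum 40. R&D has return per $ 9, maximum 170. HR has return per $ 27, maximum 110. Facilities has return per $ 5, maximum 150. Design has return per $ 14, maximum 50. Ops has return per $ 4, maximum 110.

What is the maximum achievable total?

Highest return per $ first: HR 27 > Design 14 > Security 11 > R&D 9 > Support 8 > Facilities 5 > Ops 4.
Give HR 110 to hit its cap of 110 ; 140 left.
Design takes 50 to reach its cap of 50 ; 90 left.
Security: +40 to 40 (cap) ; 50 left.
R&D: +50 (room for 170) → 50. Pool exhausted.
Total = 11×40 + 9×50 + 27×110 + 14×50 = 4560.

4560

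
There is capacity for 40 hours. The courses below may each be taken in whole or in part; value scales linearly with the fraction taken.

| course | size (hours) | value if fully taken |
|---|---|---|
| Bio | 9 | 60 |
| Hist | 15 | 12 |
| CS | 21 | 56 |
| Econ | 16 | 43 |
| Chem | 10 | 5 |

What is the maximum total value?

Best value per unit of size first: Bio 60/9≈6.67, Econ 43/16≈2.69, CS 56/21≈2.67, Hist 12/15≈0.8, Chem 5/10≈0.5.
Bio: take in full, 9 hours for value 60 — 31 left.
Take all of Econ (16 hours, value 43) — 15 hours left.
15 hours left: a 15/21 share of CS gives 56×15/21 = 40.
Total value = 143.

143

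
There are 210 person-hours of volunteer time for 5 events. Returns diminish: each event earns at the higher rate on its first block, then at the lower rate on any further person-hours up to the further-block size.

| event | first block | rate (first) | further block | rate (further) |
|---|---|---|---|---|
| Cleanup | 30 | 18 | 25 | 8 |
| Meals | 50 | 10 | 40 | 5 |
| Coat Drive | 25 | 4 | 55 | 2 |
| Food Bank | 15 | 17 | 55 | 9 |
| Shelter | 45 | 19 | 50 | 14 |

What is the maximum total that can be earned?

Order all 10 blocks by rate: Shelter/first 19 > Cleanup/first 18 > Food Bank/first 17 > Shelter/second 14 > Meals/first 10 > Food Bank/second 9 > Cleanup/second 8 > Meals/second 5 > Coat Drive/first 4 > Coat Drive/second 2.
Fill Shelter first block (45 at 19) — 165 left.
Fill Cleanup first block (30 at 18) — 135 left.
Food Bank first at 17: fill all 15 — 120 left.
Fill Shelter second block (50 at 14) — 70 left.
Meals/first (10): +50 — 20 left.
Food Bank/second: +20 of 55 at 9; pool empty.
Total = 19×45 + 18×30 + 17×15 + 14×50 + 10×50 + 9×20 = 3030.

3030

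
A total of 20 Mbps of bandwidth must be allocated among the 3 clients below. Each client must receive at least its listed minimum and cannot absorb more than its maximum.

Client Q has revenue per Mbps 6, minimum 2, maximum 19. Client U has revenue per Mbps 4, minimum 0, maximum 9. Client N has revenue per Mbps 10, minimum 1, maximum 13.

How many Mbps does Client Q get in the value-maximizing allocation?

7

Meeting every minimum uses 2+0+1 = 3 Mbps, leaving 17.
Rank by revenue per Mbps: Client N 10 > Client Q 6 > Client U 4.
Give Client N 12 more to hit its cap of 13 — 5 left.
Client Q: +5 (room for 17) → 7. Pool exhausted.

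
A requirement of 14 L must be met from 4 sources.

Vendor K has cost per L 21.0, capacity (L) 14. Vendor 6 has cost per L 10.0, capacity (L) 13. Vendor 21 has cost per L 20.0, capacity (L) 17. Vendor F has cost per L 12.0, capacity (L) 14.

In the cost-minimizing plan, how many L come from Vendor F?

Fill from the cheapest source first.
Vendor 6 at 10.0: take all 13 L → 1 still needed.
Vendor F (12.0): take the remaining 1 → done.
Vendor 21, Vendor K: unused.

1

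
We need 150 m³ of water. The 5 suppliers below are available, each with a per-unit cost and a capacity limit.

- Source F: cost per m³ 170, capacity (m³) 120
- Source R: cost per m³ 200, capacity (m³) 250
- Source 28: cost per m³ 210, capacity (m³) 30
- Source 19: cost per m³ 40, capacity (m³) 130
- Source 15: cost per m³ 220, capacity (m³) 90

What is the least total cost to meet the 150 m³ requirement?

Fill from the cheapest supplier first.
Source 19 (40): use full 130 ; 20 m³ to go.
Source F at 170: take 20 of its 120 ; requirement met.
Source R, Source 28, Source 15: unused.
Cost = 130×40 + 20×170 = 8600.

8600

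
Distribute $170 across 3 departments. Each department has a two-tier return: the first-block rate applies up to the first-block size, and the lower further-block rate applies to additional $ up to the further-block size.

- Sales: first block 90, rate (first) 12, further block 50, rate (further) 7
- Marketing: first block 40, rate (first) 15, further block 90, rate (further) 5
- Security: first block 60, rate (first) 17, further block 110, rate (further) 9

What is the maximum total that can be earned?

Order all 6 blocks by rate: Security/T1 17 > Marketing/T1 15 > Sales/T1 12 > Security/T2 9 > Sales/T2 7 > Marketing/T2 5.
Security/T1 (17): +60 ; 110 left.
Marketing T1 at 15: fill all 40 ; 70 left.
Sales T1 at 12: only 70 left, fill 70.
Total = 17×60 + 15×40 + 12×70 = 2460.

2460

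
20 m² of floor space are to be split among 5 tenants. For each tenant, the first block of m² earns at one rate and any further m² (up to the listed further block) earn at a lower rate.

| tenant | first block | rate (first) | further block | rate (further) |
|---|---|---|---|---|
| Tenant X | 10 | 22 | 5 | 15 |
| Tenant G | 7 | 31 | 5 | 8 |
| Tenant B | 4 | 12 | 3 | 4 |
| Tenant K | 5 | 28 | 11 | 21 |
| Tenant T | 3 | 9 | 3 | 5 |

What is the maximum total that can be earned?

Rank every tier by rate: Tenant G/first 31 > Tenant K/first 28 > Tenant X/first 22 > Tenant K/second 21 > Tenant X/second 15 > Tenant B/first 12 > Tenant T/first 9 > Tenant G/second 8 > Tenant T/second 5 > Tenant B/second 4.
Tenant G first at 31: fill all 7 ; 13 left.
Fill Tenant K first block (5 at 28) ; 8 left.
Tenant X/first: +8 of 10 at 22; pool empty.
Total = 31×7 + 28×5 + 22×8 = 533.

533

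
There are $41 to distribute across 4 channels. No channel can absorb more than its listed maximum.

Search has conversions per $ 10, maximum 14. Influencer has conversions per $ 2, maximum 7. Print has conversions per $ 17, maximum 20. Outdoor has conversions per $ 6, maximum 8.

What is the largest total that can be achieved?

522

Order the channels by conversions per $: Print 17 > Search 10 > Outdoor 6 > Influencer 2.
Print: +20 to 20 (cap) → 21 left.
Search takes 14 to reach its cap of 14 → 7 left.
Only 7 left; Outdoor takes them to reach 7.
Total = 10×14 + 17×20 + 6×7 = 522.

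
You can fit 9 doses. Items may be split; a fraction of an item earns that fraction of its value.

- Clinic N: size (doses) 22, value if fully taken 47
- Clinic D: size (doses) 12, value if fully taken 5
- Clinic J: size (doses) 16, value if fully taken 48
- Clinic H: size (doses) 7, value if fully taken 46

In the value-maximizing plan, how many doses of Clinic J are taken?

2

Best value per unit of size first: Clinic H 46/7≈6.57, Clinic J 48/16≈3, Clinic N 47/22≈2.14, Clinic D 5/12≈0.417.
Clinic H: take in full, 7 doses for value 46 → 2 left.
2 doses left: a 2/16 share of Clinic J gives 48×2/16 = 6.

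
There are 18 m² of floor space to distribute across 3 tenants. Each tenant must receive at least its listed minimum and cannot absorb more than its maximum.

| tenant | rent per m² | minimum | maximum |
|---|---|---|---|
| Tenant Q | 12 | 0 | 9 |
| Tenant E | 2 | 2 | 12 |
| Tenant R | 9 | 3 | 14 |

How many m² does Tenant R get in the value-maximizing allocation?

Meeting every minimum uses 0+2+3 = 5 m², leaving 13.
Highest rent per m² first: Tenant Q 12 > Tenant R 9 > Tenant E 2.
Tenant Q: +9 to 9 (cap) — 4 left.
Only 4 left; Tenant R takes them to reach 7.

7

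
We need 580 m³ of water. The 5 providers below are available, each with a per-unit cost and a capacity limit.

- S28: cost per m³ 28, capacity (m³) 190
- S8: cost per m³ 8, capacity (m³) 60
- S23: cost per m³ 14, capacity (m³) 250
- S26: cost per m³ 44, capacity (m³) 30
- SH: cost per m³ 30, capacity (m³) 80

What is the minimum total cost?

11700

Fill from the cheapest provider first.
S8 (8): use full 60 ; 520 m³ to go.
S23 (14): use full 250 ; 270 m³ to go.
S28 (28): use full 190 ; 80 m³ to go.
Take 80 from SH at 30 ; need 0 more.
S26: unused.
Cost = 60×8 + 250×14 + 190×28 + 80×30 = 11700.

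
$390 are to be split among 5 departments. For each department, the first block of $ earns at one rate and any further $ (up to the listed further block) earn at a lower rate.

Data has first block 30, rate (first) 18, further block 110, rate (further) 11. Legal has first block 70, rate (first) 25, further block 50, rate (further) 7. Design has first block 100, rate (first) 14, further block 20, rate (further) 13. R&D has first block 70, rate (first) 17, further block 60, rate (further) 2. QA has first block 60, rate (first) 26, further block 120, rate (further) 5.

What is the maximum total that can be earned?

7140

Rank every tier by rate: QA/first 26 > Legal/first 25 > Data/first 18 > R&D/first 17 > Design/first 14 > Design/second 13 > Data/second 11 > Legal/second 7 > QA/second 5 > R&D/second 2.
QA/first (26): +60 ; 330 left.
Legal/first (25): +70 ; 260 left.
Data first at 18: fill all 30 ; 230 left.
R&D first at 17: fill all 70 ; 160 left.
Design/first (14): +100 ; 60 left.
Design/second (13): +20 ; 40 left.
Data/second: +40 of 110 at 11; pool empty.
Total = 26×60 + 25×70 + 18×30 + 17×70 + 14×100 + 13×20 + 11×40 = 7140.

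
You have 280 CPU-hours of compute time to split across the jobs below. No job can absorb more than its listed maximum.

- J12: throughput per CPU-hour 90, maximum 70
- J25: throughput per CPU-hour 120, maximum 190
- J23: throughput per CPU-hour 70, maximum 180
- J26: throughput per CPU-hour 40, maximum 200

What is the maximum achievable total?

Rank by throughput per CPU-hour: J25 120 > J12 90 > J23 70 > J26 40.
J25 takes 190 to reach its cap of 190 — 90 left.
J12 takes 70 to reach its cap of 70 — 20 left.
J23 has room for 180 but only 20 remain, so it gets 20.
Total = 90×70 + 120×190 + 70×20 = 30500.

30500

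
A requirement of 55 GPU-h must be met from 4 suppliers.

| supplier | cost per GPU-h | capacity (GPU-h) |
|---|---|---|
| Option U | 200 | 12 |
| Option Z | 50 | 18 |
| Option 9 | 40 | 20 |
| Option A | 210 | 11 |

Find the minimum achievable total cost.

Use suppliers in increasing cost order.
Take 20 from Option 9 at 40 → need 35 more.
Option Z (50): use full 18 → 17 GPU-h to go.
Option U (200): use full 12 → 5 GPU-h to go.
Option A at 210: take 5 of its 11 → requirement met.
Cost = 20×40 + 18×50 + 12×200 + 5×210 = 5150.

5150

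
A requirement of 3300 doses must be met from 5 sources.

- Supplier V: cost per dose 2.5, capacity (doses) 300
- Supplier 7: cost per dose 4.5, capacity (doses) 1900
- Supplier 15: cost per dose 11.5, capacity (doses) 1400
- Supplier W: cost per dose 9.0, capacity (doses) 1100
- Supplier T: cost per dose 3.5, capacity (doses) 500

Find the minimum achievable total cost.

Use sources in increasing cost order.
Take 300 from Supplier V at 2.5 → need 3000 more.
Supplier T at 3.5: take all 500 doses → 2500 still needed.
Supplier 7 (4.5): use full 1900 → 600 doses to go.
Supplier W (9.0): take the remaining 600 → done.
Supplier 15: unused.
Cost = 300×2.5 + 500×3.5 + 1900×4.5 + 600×9.0 = 16450.

16450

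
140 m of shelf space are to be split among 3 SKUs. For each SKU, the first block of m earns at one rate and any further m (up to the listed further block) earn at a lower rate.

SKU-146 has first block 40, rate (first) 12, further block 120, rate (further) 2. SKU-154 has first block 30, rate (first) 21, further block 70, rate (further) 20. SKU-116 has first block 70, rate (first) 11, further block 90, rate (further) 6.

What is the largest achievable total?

Order all 6 blocks by rate: SKU-154/tier1 21 > SKU-154/tier2 20 > SKU-146/tier1 12 > SKU-116/tier1 11 > SKU-116/tier2 6 > SKU-146/tier2 2.
SKU-154/tier1 (21): +30 — 110 left.
Fill SKU-154 tier2 block (70 at 20) — 40 left.
SKU-146/tier1 (12): +40 — 0 left.
Total = 21×30 + 20×70 + 12×40 = 2510.

2510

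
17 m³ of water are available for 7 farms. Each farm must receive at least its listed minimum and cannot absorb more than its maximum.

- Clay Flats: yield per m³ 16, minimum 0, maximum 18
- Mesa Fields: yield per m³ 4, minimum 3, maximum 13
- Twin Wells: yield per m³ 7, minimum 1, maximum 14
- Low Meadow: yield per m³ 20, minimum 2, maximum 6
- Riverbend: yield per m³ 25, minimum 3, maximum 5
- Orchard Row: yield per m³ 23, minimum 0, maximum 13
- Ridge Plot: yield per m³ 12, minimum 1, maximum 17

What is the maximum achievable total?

311

Meeting every minimum uses 0+3+1+2+3+0+1 = 10 m³, leaving 7.
Rank by yield per m³: Riverbend 25 > Orchard Row 23 > Low Meadow 20 > Clay Flats 16 > Ridge Plot 12 > Twin Wells 7 > Mesa Fields 4.
Riverbend takes 2 more to reach its cap of 5 — 5 left.
Orchard Row: +5 (room for 13) → 5. Pool exhausted.
Total = 4×3 + 7×1 + 20×2 + 25×5 + 23×5 + 12×1 = 311.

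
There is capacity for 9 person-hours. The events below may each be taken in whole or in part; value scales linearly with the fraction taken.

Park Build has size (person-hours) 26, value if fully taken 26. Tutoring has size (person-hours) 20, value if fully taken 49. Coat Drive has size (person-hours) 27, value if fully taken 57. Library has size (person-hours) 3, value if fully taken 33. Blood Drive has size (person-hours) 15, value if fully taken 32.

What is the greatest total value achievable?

Sort by value density: Library 33/3≈11, Tutoring 49/20≈2.45, Blood Drive 32/15≈2.13, Coat Drive 57/27≈2.11, Park Build 26/26≈1.
Library: take in full, 3 person-hours for value 33 → 6 left.
Only 6 person-hours remain; take 6/20 of Tutoring for value 49×6/20 = 14.7.
Total value = 47.7.

47.7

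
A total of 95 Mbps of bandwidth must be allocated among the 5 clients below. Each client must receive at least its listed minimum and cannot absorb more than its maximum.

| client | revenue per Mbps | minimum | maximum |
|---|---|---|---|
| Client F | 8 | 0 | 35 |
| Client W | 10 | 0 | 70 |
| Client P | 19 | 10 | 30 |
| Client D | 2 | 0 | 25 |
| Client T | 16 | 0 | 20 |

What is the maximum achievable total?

1340

Meeting every minimum uses 0+0+10+0+0 = 10 Mbps, leaving 85.
Highest revenue per Mbps first: Client P 19 > Client T 16 > Client W 10 > Client F 8 > Client D 2.
Client P takes 20 more to reach its cap of 30 → 65 left.
Give Client T 20 more to hit its cap of 20 → 45 left.
Only 45 left; Client W takes them to reach 45.
Total = 10×45 + 19×30 + 16×20 = 1340.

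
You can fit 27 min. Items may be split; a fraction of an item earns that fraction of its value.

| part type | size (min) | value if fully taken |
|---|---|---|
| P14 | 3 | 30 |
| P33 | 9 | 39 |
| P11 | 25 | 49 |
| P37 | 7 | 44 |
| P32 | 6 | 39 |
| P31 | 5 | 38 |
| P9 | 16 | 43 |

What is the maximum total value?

Sort by value density: P14 30/3≈10, P31 38/5≈7.6, P32 39/6≈6.5, P37 44/7≈6.29, P33 39/9≈4.33, P9 43/16≈2.69, P11 49/25≈1.96.
Take all of P14 (3 min, value 30) — 24 min left.
All 5 min of P31 fit (value 38) — 19 remain.
All 6 min of P32 fit (value 39) — 13 remain.
Take all of P37 (7 min, value 44) — 6 min left.
6 min left: a 6/9 share of P33 gives 39×6/9 = 26.
Total value = 177.

177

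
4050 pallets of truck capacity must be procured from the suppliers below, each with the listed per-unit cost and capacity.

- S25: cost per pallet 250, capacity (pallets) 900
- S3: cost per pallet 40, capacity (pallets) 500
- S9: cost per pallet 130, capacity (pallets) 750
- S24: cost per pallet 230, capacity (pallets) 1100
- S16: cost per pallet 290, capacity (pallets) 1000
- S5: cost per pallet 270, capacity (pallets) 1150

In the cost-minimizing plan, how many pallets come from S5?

800

Cheapest first:
S3 (40): use full 500 → 3550 pallets to go.
Take 750 from S9 at 130 → need 2800 more.
S24 (230): use full 1100 → 1700 pallets to go.
S25 at 250: take all 900 pallets → 800 still needed.
Take 800 from S5 at 270 to finish.
S16: unused.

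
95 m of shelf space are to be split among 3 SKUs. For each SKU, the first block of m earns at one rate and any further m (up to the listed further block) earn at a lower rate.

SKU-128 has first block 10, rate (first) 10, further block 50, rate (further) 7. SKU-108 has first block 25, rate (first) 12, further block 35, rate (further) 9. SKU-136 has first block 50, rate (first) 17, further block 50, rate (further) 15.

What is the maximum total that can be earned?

Order all 6 blocks by rate: SKU-136/T1 17 > SKU-136/T2 15 > SKU-108/T1 12 > SKU-128/T1 10 > SKU-108/T2 9 > SKU-128/T2 7.
Fill SKU-136 T1 block (50 at 17) → 45 left.
45 remain; put them into SKU-136 T2 at 15.
Total = 17×50 + 15×45 = 1525.

1525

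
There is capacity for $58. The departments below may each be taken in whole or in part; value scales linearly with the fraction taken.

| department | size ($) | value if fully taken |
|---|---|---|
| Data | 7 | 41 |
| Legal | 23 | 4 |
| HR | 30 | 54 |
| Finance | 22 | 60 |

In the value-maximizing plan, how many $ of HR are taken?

Sort by value density: Data 41/7≈5.86, Finance 60/22≈2.73, HR 54/30≈1.8, Legal 4/23≈0.174.
Data: take in full, 7 $ for value 41 — 51 left.
All 22 $ of Finance fit (value 60) — 29 remain.
29 $ left: a 29/30 share of HR gives 54×29/30 = 52.2.

29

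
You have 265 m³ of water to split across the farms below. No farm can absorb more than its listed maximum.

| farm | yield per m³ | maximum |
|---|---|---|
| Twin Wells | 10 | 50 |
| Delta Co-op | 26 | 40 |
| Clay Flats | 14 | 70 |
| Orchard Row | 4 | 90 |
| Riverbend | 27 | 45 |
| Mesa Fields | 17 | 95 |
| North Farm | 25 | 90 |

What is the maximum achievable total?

6035

Highest yield per m³ first: Riverbend 27 > Delta Co-op 26 > North Farm 25 > Mesa Fields 17 > Clay Flats 14 > Twin Wells 10 > Orchard Row 4.
Riverbend takes 45 to reach its cap of 45 — 220 left.
Delta Co-op takes 40 to reach its cap of 40 — 180 left.
North Farm: +90 to 90 (cap) — 90 left.
Mesa Fields has room for 95 but only 90 remain, so it gets 90.
Total = 26×40 + 27×45 + 17×90 + 25×90 = 6035.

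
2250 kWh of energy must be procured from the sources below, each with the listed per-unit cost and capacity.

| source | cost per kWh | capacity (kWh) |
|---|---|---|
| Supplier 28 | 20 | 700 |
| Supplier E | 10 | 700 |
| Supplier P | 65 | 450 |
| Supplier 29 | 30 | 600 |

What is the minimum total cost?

Cheapest first:
Supplier E at 10: take all 700 kWh — 1550 still needed.
Supplier 28 (20): use full 700 — 850 kWh to go.
Take 600 from Supplier 29 at 30 — need 250 more.
Supplier P at 65: take 250 of its 450 — requirement met.
Cost = 700×10 + 700×20 + 600×30 + 250×65 = 55250.

55250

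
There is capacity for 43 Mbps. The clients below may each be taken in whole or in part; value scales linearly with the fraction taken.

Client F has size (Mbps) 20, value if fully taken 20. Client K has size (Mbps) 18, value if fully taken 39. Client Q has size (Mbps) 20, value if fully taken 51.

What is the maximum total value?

95

Sort by value density: Client Q 51/20≈2.55, Client K 39/18≈2.17, Client F 20/20≈1.
Client Q: take in full, 20 Mbps for value 51 → 23 left.
Take all of Client K (18 Mbps, value 39) → 5 Mbps left.
Fill the last 5 Mbps with part of Client F: 5/20 of it earns 5.
Total value = 95.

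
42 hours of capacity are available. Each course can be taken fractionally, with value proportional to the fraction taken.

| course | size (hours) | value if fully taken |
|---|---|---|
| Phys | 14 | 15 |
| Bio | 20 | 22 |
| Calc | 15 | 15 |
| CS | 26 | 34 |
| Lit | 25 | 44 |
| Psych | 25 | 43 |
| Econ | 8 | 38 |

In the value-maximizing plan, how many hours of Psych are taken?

9

Sort by value density: Econ 38/8≈4.75, Lit 44/25≈1.76, Psych 43/25≈1.72, CS 34/26≈1.31, Bio 22/20≈1.1, Phys 15/14≈1.07, Calc 15/15≈1.
Take all of Econ (8 hours, value 38) ; 34 hours left.
Take all of Lit (25 hours, value 44) ; 9 hours left.
9 hours left: a 9/25 share of Psych gives 43×9/25 = 15.48.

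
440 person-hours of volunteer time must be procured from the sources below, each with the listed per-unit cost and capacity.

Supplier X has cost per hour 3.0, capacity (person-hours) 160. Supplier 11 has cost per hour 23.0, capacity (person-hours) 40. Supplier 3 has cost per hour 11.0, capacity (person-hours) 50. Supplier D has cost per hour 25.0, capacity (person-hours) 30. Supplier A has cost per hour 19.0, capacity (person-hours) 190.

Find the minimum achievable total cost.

Cheapest first:
Supplier X (3.0): use full 160 → 280 person-hours to go.
Supplier 3 at 11.0: take all 50 person-hours → 230 still needed.
Supplier A (19.0): use full 190 → 40 person-hours to go.
Supplier 11 (23.0): use full 40 → 0 person-hours to go.
Supplier D: unused.
Cost = 160×3.0 + 50×11.0 + 190×19.0 + 40×23.0 = 5560.

5560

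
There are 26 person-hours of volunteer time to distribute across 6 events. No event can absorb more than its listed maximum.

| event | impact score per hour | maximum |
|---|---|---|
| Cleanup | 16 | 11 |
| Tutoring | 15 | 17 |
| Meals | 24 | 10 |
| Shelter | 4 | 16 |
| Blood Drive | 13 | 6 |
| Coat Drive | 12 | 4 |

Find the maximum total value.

Rank by impact score per hour: Meals 24 > Cleanup 16 > Tutoring 15 > Blood Drive 13 > Coat Drive 12 > Shelter 4.
Meals takes 10 to reach its cap of 10 → 16 left.
Give Cleanup 11 to hit its cap of 11 → 5 left.
Only 5 left; Tutoring takes them to reach 5.
Total = 16×11 + 15×5 + 24×10 = 491.

491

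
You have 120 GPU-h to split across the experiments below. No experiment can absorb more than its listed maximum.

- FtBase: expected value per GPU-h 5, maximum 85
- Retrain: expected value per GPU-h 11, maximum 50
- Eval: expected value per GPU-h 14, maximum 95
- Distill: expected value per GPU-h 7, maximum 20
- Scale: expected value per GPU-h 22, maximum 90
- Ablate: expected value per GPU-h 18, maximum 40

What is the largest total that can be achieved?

2520

Highest expected value per GPU-h first: Scale 22 > Ablate 18 > Eval 14 > Retrain 11 > Distill 7 > FtBase 5.
Give Scale 90 to hit its cap of 90 — 30 left.
Ablate: +30 (room for 40) → 30. Pool exhausted.
Total = 22×90 + 18×30 = 2520.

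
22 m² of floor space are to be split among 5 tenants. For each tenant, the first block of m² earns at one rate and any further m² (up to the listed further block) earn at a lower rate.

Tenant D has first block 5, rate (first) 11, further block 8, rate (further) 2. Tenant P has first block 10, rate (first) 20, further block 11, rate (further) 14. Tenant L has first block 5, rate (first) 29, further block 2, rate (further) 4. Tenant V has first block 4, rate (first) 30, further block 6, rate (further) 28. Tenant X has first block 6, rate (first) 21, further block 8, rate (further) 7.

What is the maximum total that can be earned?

579

Rank every tier by rate: Tenant V/first 30 > Tenant L/first 29 > Tenant V/second 28 > Tenant X/first 21 > Tenant P/first 20 > Tenant P/second 14 > Tenant D/first 11 > Tenant X/second 7 > Tenant L/second 4 > Tenant D/second 2.
Tenant V first at 30: fill all 4 ; 18 left.
Tenant L/first (29): +5 ; 13 left.
Fill Tenant V second block (6 at 28) ; 7 left.
Fill Tenant X first block (6 at 21) ; 1 left.
Tenant P/first: +1 of 10 at 20; pool empty.
Total = 30×4 + 29×5 + 28×6 + 21×6 + 20×1 = 579.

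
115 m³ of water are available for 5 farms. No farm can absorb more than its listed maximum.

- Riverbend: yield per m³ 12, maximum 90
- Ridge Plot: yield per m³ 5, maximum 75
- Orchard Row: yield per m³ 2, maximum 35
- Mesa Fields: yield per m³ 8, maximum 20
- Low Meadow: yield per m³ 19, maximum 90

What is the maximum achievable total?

Highest yield per m³ first: Low Meadow 19 > Riverbend 12 > Mesa Fields 8 > Ridge Plot 5 > Orchard Row 2.
Give Low Meadow 90 to hit its cap of 90 ; 25 left.
Riverbend: +25 (room for 90) → 25. Pool exhausted.
Total = 12×25 + 19×90 = 2010.

2010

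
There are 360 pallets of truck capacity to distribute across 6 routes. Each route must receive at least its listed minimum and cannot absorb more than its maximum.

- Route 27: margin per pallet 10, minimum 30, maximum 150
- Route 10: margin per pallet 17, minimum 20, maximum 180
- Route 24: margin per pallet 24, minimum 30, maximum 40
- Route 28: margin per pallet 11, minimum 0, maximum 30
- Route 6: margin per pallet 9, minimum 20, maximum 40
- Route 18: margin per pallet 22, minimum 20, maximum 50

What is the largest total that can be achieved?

Meeting every minimum uses 30+20+30+0+20+20 = 120 pallets, leaving 240.
Rank by margin per pallet: Route 24 24 > Route 18 22 > Route 10 17 > Route 28 11 > Route 27 10 > Route 6 9.
Route 24: +10 to 40 (cap) ; 230 left.
Route 18: +30 to 50 (cap) ; 200 left.
Route 10: +160 to 180 (cap) ; 40 left.
Route 28: +30 to 30 (cap) ; 10 left.
Route 27 has room for 120 more but only 10 remain, so it gets 40.
Total = 10×40 + 17×180 + 24×40 + 11×30 + 9×20 + 22×50 = 6030.

6030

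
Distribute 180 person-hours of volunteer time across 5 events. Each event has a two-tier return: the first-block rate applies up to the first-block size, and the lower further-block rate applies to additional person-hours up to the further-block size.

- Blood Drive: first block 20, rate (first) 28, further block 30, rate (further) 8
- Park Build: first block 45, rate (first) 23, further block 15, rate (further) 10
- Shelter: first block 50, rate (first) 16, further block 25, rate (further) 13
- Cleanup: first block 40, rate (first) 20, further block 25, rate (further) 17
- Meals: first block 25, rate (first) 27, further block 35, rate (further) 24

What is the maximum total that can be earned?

4165

Order all 10 blocks by rate: Blood Drive/first 28 > Meals/first 27 > Meals/second 24 > Park Build/first 23 > Cleanup/first 20 > Cleanup/second 17 > Shelter/first 16 > Shelter/second 13 > Park Build/second 10 > Blood Drive/second 8.
Fill Blood Drive first block (20 at 28) — 160 left.
Meals first at 27: fill all 25 — 135 left.
Meals second at 24: fill all 35 — 100 left.
Fill Park Build first block (45 at 23) — 55 left.
Cleanup/first (20): +40 — 15 left.
Cleanup/second: +15 of 25 at 17; pool empty.
Total = 28×20 + 27×25 + 24×35 + 23×45 + 20×40 + 17×15 = 4165.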